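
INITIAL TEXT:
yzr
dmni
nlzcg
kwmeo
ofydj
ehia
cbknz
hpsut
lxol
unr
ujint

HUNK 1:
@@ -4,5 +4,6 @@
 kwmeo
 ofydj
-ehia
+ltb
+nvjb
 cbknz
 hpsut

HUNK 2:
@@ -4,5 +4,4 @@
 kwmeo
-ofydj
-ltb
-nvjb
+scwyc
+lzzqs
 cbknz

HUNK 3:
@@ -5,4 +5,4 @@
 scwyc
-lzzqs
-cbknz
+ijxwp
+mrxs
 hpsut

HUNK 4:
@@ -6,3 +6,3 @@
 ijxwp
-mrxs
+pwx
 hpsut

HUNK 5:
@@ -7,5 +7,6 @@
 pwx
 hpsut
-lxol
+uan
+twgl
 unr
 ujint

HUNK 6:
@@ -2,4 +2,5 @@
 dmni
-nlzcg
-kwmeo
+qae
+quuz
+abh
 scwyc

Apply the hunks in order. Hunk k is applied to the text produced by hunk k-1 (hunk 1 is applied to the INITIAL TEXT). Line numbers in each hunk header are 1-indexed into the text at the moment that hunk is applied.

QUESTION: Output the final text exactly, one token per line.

Answer: yzr
dmni
qae
quuz
abh
scwyc
ijxwp
pwx
hpsut
uan
twgl
unr
ujint

Derivation:
Hunk 1: at line 4 remove [ehia] add [ltb,nvjb] -> 12 lines: yzr dmni nlzcg kwmeo ofydj ltb nvjb cbknz hpsut lxol unr ujint
Hunk 2: at line 4 remove [ofydj,ltb,nvjb] add [scwyc,lzzqs] -> 11 lines: yzr dmni nlzcg kwmeo scwyc lzzqs cbknz hpsut lxol unr ujint
Hunk 3: at line 5 remove [lzzqs,cbknz] add [ijxwp,mrxs] -> 11 lines: yzr dmni nlzcg kwmeo scwyc ijxwp mrxs hpsut lxol unr ujint
Hunk 4: at line 6 remove [mrxs] add [pwx] -> 11 lines: yzr dmni nlzcg kwmeo scwyc ijxwp pwx hpsut lxol unr ujint
Hunk 5: at line 7 remove [lxol] add [uan,twgl] -> 12 lines: yzr dmni nlzcg kwmeo scwyc ijxwp pwx hpsut uan twgl unr ujint
Hunk 6: at line 2 remove [nlzcg,kwmeo] add [qae,quuz,abh] -> 13 lines: yzr dmni qae quuz abh scwyc ijxwp pwx hpsut uan twgl unr ujint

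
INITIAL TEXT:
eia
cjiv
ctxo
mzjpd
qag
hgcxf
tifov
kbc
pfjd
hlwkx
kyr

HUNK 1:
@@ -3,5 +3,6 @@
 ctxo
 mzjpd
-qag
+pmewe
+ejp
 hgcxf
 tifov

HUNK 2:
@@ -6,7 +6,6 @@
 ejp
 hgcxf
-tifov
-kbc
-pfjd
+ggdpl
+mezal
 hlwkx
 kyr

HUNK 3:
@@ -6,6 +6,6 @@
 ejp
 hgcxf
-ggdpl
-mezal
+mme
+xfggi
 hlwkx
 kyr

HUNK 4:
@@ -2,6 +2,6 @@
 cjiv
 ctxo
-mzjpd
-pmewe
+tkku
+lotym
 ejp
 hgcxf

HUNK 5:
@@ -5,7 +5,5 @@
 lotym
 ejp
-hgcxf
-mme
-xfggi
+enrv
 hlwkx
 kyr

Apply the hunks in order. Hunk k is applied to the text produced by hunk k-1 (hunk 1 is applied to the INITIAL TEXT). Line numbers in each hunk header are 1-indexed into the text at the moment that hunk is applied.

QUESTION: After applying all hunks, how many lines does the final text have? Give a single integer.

Answer: 9

Derivation:
Hunk 1: at line 3 remove [qag] add [pmewe,ejp] -> 12 lines: eia cjiv ctxo mzjpd pmewe ejp hgcxf tifov kbc pfjd hlwkx kyr
Hunk 2: at line 6 remove [tifov,kbc,pfjd] add [ggdpl,mezal] -> 11 lines: eia cjiv ctxo mzjpd pmewe ejp hgcxf ggdpl mezal hlwkx kyr
Hunk 3: at line 6 remove [ggdpl,mezal] add [mme,xfggi] -> 11 lines: eia cjiv ctxo mzjpd pmewe ejp hgcxf mme xfggi hlwkx kyr
Hunk 4: at line 2 remove [mzjpd,pmewe] add [tkku,lotym] -> 11 lines: eia cjiv ctxo tkku lotym ejp hgcxf mme xfggi hlwkx kyr
Hunk 5: at line 5 remove [hgcxf,mme,xfggi] add [enrv] -> 9 lines: eia cjiv ctxo tkku lotym ejp enrv hlwkx kyr
Final line count: 9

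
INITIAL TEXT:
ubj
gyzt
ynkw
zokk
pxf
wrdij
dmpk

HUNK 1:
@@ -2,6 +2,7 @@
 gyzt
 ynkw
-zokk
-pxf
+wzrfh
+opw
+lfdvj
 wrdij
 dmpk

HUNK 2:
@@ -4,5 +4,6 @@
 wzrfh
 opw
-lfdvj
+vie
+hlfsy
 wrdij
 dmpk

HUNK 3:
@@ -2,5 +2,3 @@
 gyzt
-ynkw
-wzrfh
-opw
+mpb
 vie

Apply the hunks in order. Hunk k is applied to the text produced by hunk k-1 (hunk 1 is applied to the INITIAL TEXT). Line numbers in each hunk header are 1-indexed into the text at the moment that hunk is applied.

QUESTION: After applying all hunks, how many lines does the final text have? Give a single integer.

Hunk 1: at line 2 remove [zokk,pxf] add [wzrfh,opw,lfdvj] -> 8 lines: ubj gyzt ynkw wzrfh opw lfdvj wrdij dmpk
Hunk 2: at line 4 remove [lfdvj] add [vie,hlfsy] -> 9 lines: ubj gyzt ynkw wzrfh opw vie hlfsy wrdij dmpk
Hunk 3: at line 2 remove [ynkw,wzrfh,opw] add [mpb] -> 7 lines: ubj gyzt mpb vie hlfsy wrdij dmpk
Final line count: 7

Answer: 7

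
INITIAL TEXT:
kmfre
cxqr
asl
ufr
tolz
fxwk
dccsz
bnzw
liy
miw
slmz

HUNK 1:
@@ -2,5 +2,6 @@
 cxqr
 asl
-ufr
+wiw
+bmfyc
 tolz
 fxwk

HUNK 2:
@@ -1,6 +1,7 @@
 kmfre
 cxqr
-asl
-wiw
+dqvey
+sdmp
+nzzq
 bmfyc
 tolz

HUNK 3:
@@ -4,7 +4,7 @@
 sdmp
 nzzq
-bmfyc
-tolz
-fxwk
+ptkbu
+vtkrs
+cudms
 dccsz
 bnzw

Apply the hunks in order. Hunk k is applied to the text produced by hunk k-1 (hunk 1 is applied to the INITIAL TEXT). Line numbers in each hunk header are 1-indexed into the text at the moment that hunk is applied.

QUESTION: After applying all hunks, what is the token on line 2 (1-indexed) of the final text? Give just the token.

Hunk 1: at line 2 remove [ufr] add [wiw,bmfyc] -> 12 lines: kmfre cxqr asl wiw bmfyc tolz fxwk dccsz bnzw liy miw slmz
Hunk 2: at line 1 remove [asl,wiw] add [dqvey,sdmp,nzzq] -> 13 lines: kmfre cxqr dqvey sdmp nzzq bmfyc tolz fxwk dccsz bnzw liy miw slmz
Hunk 3: at line 4 remove [bmfyc,tolz,fxwk] add [ptkbu,vtkrs,cudms] -> 13 lines: kmfre cxqr dqvey sdmp nzzq ptkbu vtkrs cudms dccsz bnzw liy miw slmz
Final line 2: cxqr

Answer: cxqr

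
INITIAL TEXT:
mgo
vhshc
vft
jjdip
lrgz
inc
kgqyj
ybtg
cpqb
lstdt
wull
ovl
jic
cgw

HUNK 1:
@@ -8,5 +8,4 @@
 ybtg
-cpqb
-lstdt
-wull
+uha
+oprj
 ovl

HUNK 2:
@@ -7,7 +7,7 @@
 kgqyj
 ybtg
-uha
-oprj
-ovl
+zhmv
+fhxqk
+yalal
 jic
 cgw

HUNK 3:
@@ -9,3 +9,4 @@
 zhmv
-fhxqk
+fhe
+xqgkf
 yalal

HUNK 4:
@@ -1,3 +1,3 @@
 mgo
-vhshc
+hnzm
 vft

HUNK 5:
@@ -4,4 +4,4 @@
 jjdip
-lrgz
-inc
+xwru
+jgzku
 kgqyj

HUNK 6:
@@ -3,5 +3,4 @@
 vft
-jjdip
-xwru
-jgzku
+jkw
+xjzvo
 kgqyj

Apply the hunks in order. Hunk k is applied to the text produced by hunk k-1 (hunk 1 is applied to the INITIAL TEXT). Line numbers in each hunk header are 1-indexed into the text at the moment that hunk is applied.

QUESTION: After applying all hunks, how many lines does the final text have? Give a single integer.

Answer: 13

Derivation:
Hunk 1: at line 8 remove [cpqb,lstdt,wull] add [uha,oprj] -> 13 lines: mgo vhshc vft jjdip lrgz inc kgqyj ybtg uha oprj ovl jic cgw
Hunk 2: at line 7 remove [uha,oprj,ovl] add [zhmv,fhxqk,yalal] -> 13 lines: mgo vhshc vft jjdip lrgz inc kgqyj ybtg zhmv fhxqk yalal jic cgw
Hunk 3: at line 9 remove [fhxqk] add [fhe,xqgkf] -> 14 lines: mgo vhshc vft jjdip lrgz inc kgqyj ybtg zhmv fhe xqgkf yalal jic cgw
Hunk 4: at line 1 remove [vhshc] add [hnzm] -> 14 lines: mgo hnzm vft jjdip lrgz inc kgqyj ybtg zhmv fhe xqgkf yalal jic cgw
Hunk 5: at line 4 remove [lrgz,inc] add [xwru,jgzku] -> 14 lines: mgo hnzm vft jjdip xwru jgzku kgqyj ybtg zhmv fhe xqgkf yalal jic cgw
Hunk 6: at line 3 remove [jjdip,xwru,jgzku] add [jkw,xjzvo] -> 13 lines: mgo hnzm vft jkw xjzvo kgqyj ybtg zhmv fhe xqgkf yalal jic cgw
Final line count: 13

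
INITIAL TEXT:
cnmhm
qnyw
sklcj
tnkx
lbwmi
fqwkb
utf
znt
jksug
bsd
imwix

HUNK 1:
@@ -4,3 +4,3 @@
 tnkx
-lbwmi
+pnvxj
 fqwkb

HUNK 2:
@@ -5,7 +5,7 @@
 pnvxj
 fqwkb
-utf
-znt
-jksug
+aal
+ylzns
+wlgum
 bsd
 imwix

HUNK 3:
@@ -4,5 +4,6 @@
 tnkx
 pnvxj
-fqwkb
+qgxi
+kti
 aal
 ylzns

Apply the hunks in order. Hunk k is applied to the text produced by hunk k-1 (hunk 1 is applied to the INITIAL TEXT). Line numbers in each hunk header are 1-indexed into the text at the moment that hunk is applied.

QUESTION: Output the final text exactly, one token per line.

Hunk 1: at line 4 remove [lbwmi] add [pnvxj] -> 11 lines: cnmhm qnyw sklcj tnkx pnvxj fqwkb utf znt jksug bsd imwix
Hunk 2: at line 5 remove [utf,znt,jksug] add [aal,ylzns,wlgum] -> 11 lines: cnmhm qnyw sklcj tnkx pnvxj fqwkb aal ylzns wlgum bsd imwix
Hunk 3: at line 4 remove [fqwkb] add [qgxi,kti] -> 12 lines: cnmhm qnyw sklcj tnkx pnvxj qgxi kti aal ylzns wlgum bsd imwix

Answer: cnmhm
qnyw
sklcj
tnkx
pnvxj
qgxi
kti
aal
ylzns
wlgum
bsd
imwix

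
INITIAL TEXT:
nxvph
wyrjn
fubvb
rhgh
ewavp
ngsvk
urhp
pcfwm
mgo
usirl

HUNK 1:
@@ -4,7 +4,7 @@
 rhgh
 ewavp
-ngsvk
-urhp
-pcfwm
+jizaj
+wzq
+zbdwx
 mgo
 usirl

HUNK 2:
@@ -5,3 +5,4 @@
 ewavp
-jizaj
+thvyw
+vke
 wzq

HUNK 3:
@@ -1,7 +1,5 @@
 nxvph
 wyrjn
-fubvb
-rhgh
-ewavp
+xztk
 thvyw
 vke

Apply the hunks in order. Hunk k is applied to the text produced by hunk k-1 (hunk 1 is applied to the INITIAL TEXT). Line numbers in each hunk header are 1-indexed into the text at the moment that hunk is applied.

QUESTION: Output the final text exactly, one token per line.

Hunk 1: at line 4 remove [ngsvk,urhp,pcfwm] add [jizaj,wzq,zbdwx] -> 10 lines: nxvph wyrjn fubvb rhgh ewavp jizaj wzq zbdwx mgo usirl
Hunk 2: at line 5 remove [jizaj] add [thvyw,vke] -> 11 lines: nxvph wyrjn fubvb rhgh ewavp thvyw vke wzq zbdwx mgo usirl
Hunk 3: at line 1 remove [fubvb,rhgh,ewavp] add [xztk] -> 9 lines: nxvph wyrjn xztk thvyw vke wzq zbdwx mgo usirl

Answer: nxvph
wyrjn
xztk
thvyw
vke
wzq
zbdwx
mgo
usirl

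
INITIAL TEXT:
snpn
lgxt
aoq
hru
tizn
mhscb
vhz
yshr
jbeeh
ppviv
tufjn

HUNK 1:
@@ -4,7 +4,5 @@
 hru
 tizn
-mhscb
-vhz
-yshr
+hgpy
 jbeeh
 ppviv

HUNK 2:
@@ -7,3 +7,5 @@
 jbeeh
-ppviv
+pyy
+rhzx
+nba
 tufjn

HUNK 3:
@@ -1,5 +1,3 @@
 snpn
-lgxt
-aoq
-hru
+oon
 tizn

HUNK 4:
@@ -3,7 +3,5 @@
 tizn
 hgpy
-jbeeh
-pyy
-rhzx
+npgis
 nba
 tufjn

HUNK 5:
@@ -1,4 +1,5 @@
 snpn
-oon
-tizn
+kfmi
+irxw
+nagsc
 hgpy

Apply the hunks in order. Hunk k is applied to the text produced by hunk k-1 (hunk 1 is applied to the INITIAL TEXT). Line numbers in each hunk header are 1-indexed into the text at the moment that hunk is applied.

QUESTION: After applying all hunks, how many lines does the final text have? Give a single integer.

Hunk 1: at line 4 remove [mhscb,vhz,yshr] add [hgpy] -> 9 lines: snpn lgxt aoq hru tizn hgpy jbeeh ppviv tufjn
Hunk 2: at line 7 remove [ppviv] add [pyy,rhzx,nba] -> 11 lines: snpn lgxt aoq hru tizn hgpy jbeeh pyy rhzx nba tufjn
Hunk 3: at line 1 remove [lgxt,aoq,hru] add [oon] -> 9 lines: snpn oon tizn hgpy jbeeh pyy rhzx nba tufjn
Hunk 4: at line 3 remove [jbeeh,pyy,rhzx] add [npgis] -> 7 lines: snpn oon tizn hgpy npgis nba tufjn
Hunk 5: at line 1 remove [oon,tizn] add [kfmi,irxw,nagsc] -> 8 lines: snpn kfmi irxw nagsc hgpy npgis nba tufjn
Final line count: 8

Answer: 8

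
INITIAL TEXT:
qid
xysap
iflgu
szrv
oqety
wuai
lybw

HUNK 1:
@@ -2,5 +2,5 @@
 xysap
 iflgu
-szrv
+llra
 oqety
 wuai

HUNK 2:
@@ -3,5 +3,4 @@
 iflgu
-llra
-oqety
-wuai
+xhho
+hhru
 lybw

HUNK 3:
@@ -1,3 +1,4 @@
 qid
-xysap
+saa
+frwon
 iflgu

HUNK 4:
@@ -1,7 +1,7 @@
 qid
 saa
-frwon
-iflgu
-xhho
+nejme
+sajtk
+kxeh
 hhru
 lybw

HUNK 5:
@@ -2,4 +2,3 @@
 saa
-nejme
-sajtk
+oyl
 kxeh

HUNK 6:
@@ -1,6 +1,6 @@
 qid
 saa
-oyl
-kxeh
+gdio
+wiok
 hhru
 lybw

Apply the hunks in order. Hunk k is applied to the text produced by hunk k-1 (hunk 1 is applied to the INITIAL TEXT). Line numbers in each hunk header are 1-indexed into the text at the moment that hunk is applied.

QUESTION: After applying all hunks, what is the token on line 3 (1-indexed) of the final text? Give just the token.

Answer: gdio

Derivation:
Hunk 1: at line 2 remove [szrv] add [llra] -> 7 lines: qid xysap iflgu llra oqety wuai lybw
Hunk 2: at line 3 remove [llra,oqety,wuai] add [xhho,hhru] -> 6 lines: qid xysap iflgu xhho hhru lybw
Hunk 3: at line 1 remove [xysap] add [saa,frwon] -> 7 lines: qid saa frwon iflgu xhho hhru lybw
Hunk 4: at line 1 remove [frwon,iflgu,xhho] add [nejme,sajtk,kxeh] -> 7 lines: qid saa nejme sajtk kxeh hhru lybw
Hunk 5: at line 2 remove [nejme,sajtk] add [oyl] -> 6 lines: qid saa oyl kxeh hhru lybw
Hunk 6: at line 1 remove [oyl,kxeh] add [gdio,wiok] -> 6 lines: qid saa gdio wiok hhru lybw
Final line 3: gdio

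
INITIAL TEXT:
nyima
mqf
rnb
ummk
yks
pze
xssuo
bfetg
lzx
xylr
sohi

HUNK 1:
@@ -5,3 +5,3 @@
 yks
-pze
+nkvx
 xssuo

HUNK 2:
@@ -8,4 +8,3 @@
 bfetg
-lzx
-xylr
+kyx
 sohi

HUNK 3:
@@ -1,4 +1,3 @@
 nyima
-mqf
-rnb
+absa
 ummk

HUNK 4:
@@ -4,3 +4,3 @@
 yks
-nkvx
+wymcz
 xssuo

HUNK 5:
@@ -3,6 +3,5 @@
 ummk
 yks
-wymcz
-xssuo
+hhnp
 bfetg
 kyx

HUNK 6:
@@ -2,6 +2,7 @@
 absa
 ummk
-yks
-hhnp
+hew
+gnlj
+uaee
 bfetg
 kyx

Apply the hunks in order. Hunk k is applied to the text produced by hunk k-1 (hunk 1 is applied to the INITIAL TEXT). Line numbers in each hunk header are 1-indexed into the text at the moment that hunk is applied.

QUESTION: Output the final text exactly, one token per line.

Answer: nyima
absa
ummk
hew
gnlj
uaee
bfetg
kyx
sohi

Derivation:
Hunk 1: at line 5 remove [pze] add [nkvx] -> 11 lines: nyima mqf rnb ummk yks nkvx xssuo bfetg lzx xylr sohi
Hunk 2: at line 8 remove [lzx,xylr] add [kyx] -> 10 lines: nyima mqf rnb ummk yks nkvx xssuo bfetg kyx sohi
Hunk 3: at line 1 remove [mqf,rnb] add [absa] -> 9 lines: nyima absa ummk yks nkvx xssuo bfetg kyx sohi
Hunk 4: at line 4 remove [nkvx] add [wymcz] -> 9 lines: nyima absa ummk yks wymcz xssuo bfetg kyx sohi
Hunk 5: at line 3 remove [wymcz,xssuo] add [hhnp] -> 8 lines: nyima absa ummk yks hhnp bfetg kyx sohi
Hunk 6: at line 2 remove [yks,hhnp] add [hew,gnlj,uaee] -> 9 lines: nyima absa ummk hew gnlj uaee bfetg kyx sohi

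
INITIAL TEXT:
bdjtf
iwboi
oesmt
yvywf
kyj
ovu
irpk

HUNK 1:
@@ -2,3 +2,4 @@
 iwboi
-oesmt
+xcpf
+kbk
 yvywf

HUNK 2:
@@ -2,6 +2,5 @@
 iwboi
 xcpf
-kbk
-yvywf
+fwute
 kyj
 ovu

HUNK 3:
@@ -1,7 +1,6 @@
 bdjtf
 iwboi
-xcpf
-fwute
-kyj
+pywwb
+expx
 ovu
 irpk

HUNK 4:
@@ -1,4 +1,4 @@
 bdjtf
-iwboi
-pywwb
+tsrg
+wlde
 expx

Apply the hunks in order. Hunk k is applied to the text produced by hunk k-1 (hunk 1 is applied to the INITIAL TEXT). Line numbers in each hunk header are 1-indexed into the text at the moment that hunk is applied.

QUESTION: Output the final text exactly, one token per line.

Answer: bdjtf
tsrg
wlde
expx
ovu
irpk

Derivation:
Hunk 1: at line 2 remove [oesmt] add [xcpf,kbk] -> 8 lines: bdjtf iwboi xcpf kbk yvywf kyj ovu irpk
Hunk 2: at line 2 remove [kbk,yvywf] add [fwute] -> 7 lines: bdjtf iwboi xcpf fwute kyj ovu irpk
Hunk 3: at line 1 remove [xcpf,fwute,kyj] add [pywwb,expx] -> 6 lines: bdjtf iwboi pywwb expx ovu irpk
Hunk 4: at line 1 remove [iwboi,pywwb] add [tsrg,wlde] -> 6 lines: bdjtf tsrg wlde expx ovu irpk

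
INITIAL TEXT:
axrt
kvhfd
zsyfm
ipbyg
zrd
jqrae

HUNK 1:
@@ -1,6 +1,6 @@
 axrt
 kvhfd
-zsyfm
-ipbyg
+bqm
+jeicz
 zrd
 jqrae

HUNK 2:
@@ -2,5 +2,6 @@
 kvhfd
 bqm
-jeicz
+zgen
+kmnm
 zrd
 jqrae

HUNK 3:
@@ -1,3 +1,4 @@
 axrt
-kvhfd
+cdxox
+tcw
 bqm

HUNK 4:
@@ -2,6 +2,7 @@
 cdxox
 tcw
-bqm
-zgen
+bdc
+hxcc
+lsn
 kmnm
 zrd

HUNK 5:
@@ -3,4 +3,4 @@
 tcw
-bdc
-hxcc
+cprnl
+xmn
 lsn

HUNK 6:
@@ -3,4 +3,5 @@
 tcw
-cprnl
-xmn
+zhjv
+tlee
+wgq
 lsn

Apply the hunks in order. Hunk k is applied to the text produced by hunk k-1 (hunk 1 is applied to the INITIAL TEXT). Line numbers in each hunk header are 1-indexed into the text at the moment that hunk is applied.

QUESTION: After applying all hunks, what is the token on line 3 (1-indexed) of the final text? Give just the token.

Answer: tcw

Derivation:
Hunk 1: at line 1 remove [zsyfm,ipbyg] add [bqm,jeicz] -> 6 lines: axrt kvhfd bqm jeicz zrd jqrae
Hunk 2: at line 2 remove [jeicz] add [zgen,kmnm] -> 7 lines: axrt kvhfd bqm zgen kmnm zrd jqrae
Hunk 3: at line 1 remove [kvhfd] add [cdxox,tcw] -> 8 lines: axrt cdxox tcw bqm zgen kmnm zrd jqrae
Hunk 4: at line 2 remove [bqm,zgen] add [bdc,hxcc,lsn] -> 9 lines: axrt cdxox tcw bdc hxcc lsn kmnm zrd jqrae
Hunk 5: at line 3 remove [bdc,hxcc] add [cprnl,xmn] -> 9 lines: axrt cdxox tcw cprnl xmn lsn kmnm zrd jqrae
Hunk 6: at line 3 remove [cprnl,xmn] add [zhjv,tlee,wgq] -> 10 lines: axrt cdxox tcw zhjv tlee wgq lsn kmnm zrd jqrae
Final line 3: tcw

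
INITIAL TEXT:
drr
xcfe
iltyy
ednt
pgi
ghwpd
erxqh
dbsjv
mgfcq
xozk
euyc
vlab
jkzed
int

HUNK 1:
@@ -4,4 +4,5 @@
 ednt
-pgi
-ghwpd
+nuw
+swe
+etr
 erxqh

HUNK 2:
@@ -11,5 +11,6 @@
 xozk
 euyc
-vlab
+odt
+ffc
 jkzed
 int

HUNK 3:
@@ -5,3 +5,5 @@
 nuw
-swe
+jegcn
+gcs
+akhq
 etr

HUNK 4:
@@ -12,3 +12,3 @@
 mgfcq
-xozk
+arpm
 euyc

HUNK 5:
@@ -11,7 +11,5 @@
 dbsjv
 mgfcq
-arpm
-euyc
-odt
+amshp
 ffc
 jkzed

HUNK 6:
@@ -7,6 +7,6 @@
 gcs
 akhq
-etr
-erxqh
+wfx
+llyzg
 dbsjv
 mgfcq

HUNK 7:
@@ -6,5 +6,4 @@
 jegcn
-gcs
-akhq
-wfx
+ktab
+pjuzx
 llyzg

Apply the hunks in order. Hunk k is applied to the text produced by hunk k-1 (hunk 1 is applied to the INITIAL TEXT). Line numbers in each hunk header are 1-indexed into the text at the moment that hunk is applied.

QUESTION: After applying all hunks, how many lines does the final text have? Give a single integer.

Hunk 1: at line 4 remove [pgi,ghwpd] add [nuw,swe,etr] -> 15 lines: drr xcfe iltyy ednt nuw swe etr erxqh dbsjv mgfcq xozk euyc vlab jkzed int
Hunk 2: at line 11 remove [vlab] add [odt,ffc] -> 16 lines: drr xcfe iltyy ednt nuw swe etr erxqh dbsjv mgfcq xozk euyc odt ffc jkzed int
Hunk 3: at line 5 remove [swe] add [jegcn,gcs,akhq] -> 18 lines: drr xcfe iltyy ednt nuw jegcn gcs akhq etr erxqh dbsjv mgfcq xozk euyc odt ffc jkzed int
Hunk 4: at line 12 remove [xozk] add [arpm] -> 18 lines: drr xcfe iltyy ednt nuw jegcn gcs akhq etr erxqh dbsjv mgfcq arpm euyc odt ffc jkzed int
Hunk 5: at line 11 remove [arpm,euyc,odt] add [amshp] -> 16 lines: drr xcfe iltyy ednt nuw jegcn gcs akhq etr erxqh dbsjv mgfcq amshp ffc jkzed int
Hunk 6: at line 7 remove [etr,erxqh] add [wfx,llyzg] -> 16 lines: drr xcfe iltyy ednt nuw jegcn gcs akhq wfx llyzg dbsjv mgfcq amshp ffc jkzed int
Hunk 7: at line 6 remove [gcs,akhq,wfx] add [ktab,pjuzx] -> 15 lines: drr xcfe iltyy ednt nuw jegcn ktab pjuzx llyzg dbsjv mgfcq amshp ffc jkzed int
Final line count: 15

Answer: 15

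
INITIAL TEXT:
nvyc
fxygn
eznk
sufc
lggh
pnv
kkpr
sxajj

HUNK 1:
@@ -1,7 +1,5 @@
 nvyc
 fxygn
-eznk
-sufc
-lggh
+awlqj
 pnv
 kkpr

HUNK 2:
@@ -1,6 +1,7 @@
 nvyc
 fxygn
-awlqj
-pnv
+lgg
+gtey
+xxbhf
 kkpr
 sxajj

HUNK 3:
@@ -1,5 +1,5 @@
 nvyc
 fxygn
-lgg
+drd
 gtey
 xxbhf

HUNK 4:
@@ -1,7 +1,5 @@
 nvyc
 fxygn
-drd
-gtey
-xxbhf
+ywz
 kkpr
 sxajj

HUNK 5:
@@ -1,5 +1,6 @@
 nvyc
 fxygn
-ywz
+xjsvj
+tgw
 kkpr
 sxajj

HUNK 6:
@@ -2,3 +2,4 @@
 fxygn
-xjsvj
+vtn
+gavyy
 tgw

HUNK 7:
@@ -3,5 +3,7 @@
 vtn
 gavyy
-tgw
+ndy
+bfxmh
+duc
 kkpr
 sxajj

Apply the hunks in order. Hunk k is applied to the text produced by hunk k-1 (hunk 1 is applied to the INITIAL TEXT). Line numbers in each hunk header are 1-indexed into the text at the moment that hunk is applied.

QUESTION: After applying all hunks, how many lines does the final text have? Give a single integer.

Answer: 9

Derivation:
Hunk 1: at line 1 remove [eznk,sufc,lggh] add [awlqj] -> 6 lines: nvyc fxygn awlqj pnv kkpr sxajj
Hunk 2: at line 1 remove [awlqj,pnv] add [lgg,gtey,xxbhf] -> 7 lines: nvyc fxygn lgg gtey xxbhf kkpr sxajj
Hunk 3: at line 1 remove [lgg] add [drd] -> 7 lines: nvyc fxygn drd gtey xxbhf kkpr sxajj
Hunk 4: at line 1 remove [drd,gtey,xxbhf] add [ywz] -> 5 lines: nvyc fxygn ywz kkpr sxajj
Hunk 5: at line 1 remove [ywz] add [xjsvj,tgw] -> 6 lines: nvyc fxygn xjsvj tgw kkpr sxajj
Hunk 6: at line 2 remove [xjsvj] add [vtn,gavyy] -> 7 lines: nvyc fxygn vtn gavyy tgw kkpr sxajj
Hunk 7: at line 3 remove [tgw] add [ndy,bfxmh,duc] -> 9 lines: nvyc fxygn vtn gavyy ndy bfxmh duc kkpr sxajj
Final line count: 9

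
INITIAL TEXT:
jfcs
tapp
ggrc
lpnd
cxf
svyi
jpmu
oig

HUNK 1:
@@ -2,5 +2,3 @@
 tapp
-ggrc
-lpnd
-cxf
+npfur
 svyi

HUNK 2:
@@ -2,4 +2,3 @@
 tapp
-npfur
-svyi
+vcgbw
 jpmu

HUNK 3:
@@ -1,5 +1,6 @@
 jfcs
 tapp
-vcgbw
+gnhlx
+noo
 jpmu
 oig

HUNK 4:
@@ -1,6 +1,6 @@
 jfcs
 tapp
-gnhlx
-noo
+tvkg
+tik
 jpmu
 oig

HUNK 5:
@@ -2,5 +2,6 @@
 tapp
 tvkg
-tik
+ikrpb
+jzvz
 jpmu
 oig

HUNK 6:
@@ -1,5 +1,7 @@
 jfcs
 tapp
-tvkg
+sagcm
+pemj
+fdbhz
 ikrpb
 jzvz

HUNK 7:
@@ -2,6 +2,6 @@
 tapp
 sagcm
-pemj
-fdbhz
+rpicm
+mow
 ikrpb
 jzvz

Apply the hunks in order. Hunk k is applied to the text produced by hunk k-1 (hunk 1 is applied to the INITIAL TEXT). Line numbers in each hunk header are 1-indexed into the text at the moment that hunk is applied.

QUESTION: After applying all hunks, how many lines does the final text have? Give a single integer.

Hunk 1: at line 2 remove [ggrc,lpnd,cxf] add [npfur] -> 6 lines: jfcs tapp npfur svyi jpmu oig
Hunk 2: at line 2 remove [npfur,svyi] add [vcgbw] -> 5 lines: jfcs tapp vcgbw jpmu oig
Hunk 3: at line 1 remove [vcgbw] add [gnhlx,noo] -> 6 lines: jfcs tapp gnhlx noo jpmu oig
Hunk 4: at line 1 remove [gnhlx,noo] add [tvkg,tik] -> 6 lines: jfcs tapp tvkg tik jpmu oig
Hunk 5: at line 2 remove [tik] add [ikrpb,jzvz] -> 7 lines: jfcs tapp tvkg ikrpb jzvz jpmu oig
Hunk 6: at line 1 remove [tvkg] add [sagcm,pemj,fdbhz] -> 9 lines: jfcs tapp sagcm pemj fdbhz ikrpb jzvz jpmu oig
Hunk 7: at line 2 remove [pemj,fdbhz] add [rpicm,mow] -> 9 lines: jfcs tapp sagcm rpicm mow ikrpb jzvz jpmu oig
Final line count: 9

Answer: 9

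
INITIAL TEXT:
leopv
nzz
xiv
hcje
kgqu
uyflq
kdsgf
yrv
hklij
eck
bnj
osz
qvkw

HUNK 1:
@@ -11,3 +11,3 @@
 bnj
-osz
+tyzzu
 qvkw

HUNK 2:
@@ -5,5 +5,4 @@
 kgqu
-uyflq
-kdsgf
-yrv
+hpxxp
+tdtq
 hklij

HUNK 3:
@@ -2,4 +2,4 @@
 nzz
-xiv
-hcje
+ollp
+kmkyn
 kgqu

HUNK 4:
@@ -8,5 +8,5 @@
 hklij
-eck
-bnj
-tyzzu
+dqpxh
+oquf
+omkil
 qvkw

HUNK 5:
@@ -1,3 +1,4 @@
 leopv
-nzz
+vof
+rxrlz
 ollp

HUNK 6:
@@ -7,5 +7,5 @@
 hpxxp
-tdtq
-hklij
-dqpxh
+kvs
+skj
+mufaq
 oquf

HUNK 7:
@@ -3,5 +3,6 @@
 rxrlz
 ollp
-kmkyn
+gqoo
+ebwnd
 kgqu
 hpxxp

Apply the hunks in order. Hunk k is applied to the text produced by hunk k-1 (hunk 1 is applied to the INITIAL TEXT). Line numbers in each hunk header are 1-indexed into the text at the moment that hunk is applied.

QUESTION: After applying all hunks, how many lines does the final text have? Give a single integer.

Hunk 1: at line 11 remove [osz] add [tyzzu] -> 13 lines: leopv nzz xiv hcje kgqu uyflq kdsgf yrv hklij eck bnj tyzzu qvkw
Hunk 2: at line 5 remove [uyflq,kdsgf,yrv] add [hpxxp,tdtq] -> 12 lines: leopv nzz xiv hcje kgqu hpxxp tdtq hklij eck bnj tyzzu qvkw
Hunk 3: at line 2 remove [xiv,hcje] add [ollp,kmkyn] -> 12 lines: leopv nzz ollp kmkyn kgqu hpxxp tdtq hklij eck bnj tyzzu qvkw
Hunk 4: at line 8 remove [eck,bnj,tyzzu] add [dqpxh,oquf,omkil] -> 12 lines: leopv nzz ollp kmkyn kgqu hpxxp tdtq hklij dqpxh oquf omkil qvkw
Hunk 5: at line 1 remove [nzz] add [vof,rxrlz] -> 13 lines: leopv vof rxrlz ollp kmkyn kgqu hpxxp tdtq hklij dqpxh oquf omkil qvkw
Hunk 6: at line 7 remove [tdtq,hklij,dqpxh] add [kvs,skj,mufaq] -> 13 lines: leopv vof rxrlz ollp kmkyn kgqu hpxxp kvs skj mufaq oquf omkil qvkw
Hunk 7: at line 3 remove [kmkyn] add [gqoo,ebwnd] -> 14 lines: leopv vof rxrlz ollp gqoo ebwnd kgqu hpxxp kvs skj mufaq oquf omkil qvkw
Final line count: 14

Answer: 14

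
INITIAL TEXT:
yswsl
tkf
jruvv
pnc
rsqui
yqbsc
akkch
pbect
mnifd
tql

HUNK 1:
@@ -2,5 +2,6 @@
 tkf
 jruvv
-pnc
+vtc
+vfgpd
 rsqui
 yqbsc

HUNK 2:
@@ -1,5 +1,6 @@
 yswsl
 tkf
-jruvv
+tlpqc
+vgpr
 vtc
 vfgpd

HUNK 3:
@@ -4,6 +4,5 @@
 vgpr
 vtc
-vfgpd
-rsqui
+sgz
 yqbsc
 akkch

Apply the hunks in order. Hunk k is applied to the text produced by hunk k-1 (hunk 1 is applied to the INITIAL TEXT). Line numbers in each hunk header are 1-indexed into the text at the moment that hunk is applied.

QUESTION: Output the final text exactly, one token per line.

Answer: yswsl
tkf
tlpqc
vgpr
vtc
sgz
yqbsc
akkch
pbect
mnifd
tql

Derivation:
Hunk 1: at line 2 remove [pnc] add [vtc,vfgpd] -> 11 lines: yswsl tkf jruvv vtc vfgpd rsqui yqbsc akkch pbect mnifd tql
Hunk 2: at line 1 remove [jruvv] add [tlpqc,vgpr] -> 12 lines: yswsl tkf tlpqc vgpr vtc vfgpd rsqui yqbsc akkch pbect mnifd tql
Hunk 3: at line 4 remove [vfgpd,rsqui] add [sgz] -> 11 lines: yswsl tkf tlpqc vgpr vtc sgz yqbsc akkch pbect mnifd tql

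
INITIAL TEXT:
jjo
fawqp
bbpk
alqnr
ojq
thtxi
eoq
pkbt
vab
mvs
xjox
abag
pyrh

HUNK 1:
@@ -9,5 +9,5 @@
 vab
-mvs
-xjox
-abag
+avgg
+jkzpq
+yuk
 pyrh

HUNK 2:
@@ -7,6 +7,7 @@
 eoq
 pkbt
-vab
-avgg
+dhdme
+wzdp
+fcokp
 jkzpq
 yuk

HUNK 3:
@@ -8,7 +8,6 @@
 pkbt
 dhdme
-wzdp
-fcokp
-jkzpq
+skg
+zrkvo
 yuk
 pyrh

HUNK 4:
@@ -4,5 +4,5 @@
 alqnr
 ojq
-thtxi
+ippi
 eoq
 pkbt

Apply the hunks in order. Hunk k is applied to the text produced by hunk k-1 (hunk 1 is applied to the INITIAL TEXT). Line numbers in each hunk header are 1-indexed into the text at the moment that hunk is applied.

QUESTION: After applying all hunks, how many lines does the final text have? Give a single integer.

Hunk 1: at line 9 remove [mvs,xjox,abag] add [avgg,jkzpq,yuk] -> 13 lines: jjo fawqp bbpk alqnr ojq thtxi eoq pkbt vab avgg jkzpq yuk pyrh
Hunk 2: at line 7 remove [vab,avgg] add [dhdme,wzdp,fcokp] -> 14 lines: jjo fawqp bbpk alqnr ojq thtxi eoq pkbt dhdme wzdp fcokp jkzpq yuk pyrh
Hunk 3: at line 8 remove [wzdp,fcokp,jkzpq] add [skg,zrkvo] -> 13 lines: jjo fawqp bbpk alqnr ojq thtxi eoq pkbt dhdme skg zrkvo yuk pyrh
Hunk 4: at line 4 remove [thtxi] add [ippi] -> 13 lines: jjo fawqp bbpk alqnr ojq ippi eoq pkbt dhdme skg zrkvo yuk pyrh
Final line count: 13

Answer: 13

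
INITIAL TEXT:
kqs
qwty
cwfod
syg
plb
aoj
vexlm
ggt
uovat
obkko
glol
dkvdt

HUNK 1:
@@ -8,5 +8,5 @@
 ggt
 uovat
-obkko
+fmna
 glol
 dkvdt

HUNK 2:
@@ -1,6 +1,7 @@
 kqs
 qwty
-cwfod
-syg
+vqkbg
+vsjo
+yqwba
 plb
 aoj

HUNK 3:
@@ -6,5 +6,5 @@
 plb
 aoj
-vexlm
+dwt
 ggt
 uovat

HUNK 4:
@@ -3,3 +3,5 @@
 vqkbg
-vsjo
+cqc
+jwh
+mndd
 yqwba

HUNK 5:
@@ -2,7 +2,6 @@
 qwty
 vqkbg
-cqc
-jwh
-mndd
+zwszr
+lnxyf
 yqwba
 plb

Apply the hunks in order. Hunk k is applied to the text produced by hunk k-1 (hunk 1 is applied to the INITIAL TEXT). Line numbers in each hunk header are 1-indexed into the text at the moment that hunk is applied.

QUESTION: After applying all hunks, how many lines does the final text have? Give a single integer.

Answer: 14

Derivation:
Hunk 1: at line 8 remove [obkko] add [fmna] -> 12 lines: kqs qwty cwfod syg plb aoj vexlm ggt uovat fmna glol dkvdt
Hunk 2: at line 1 remove [cwfod,syg] add [vqkbg,vsjo,yqwba] -> 13 lines: kqs qwty vqkbg vsjo yqwba plb aoj vexlm ggt uovat fmna glol dkvdt
Hunk 3: at line 6 remove [vexlm] add [dwt] -> 13 lines: kqs qwty vqkbg vsjo yqwba plb aoj dwt ggt uovat fmna glol dkvdt
Hunk 4: at line 3 remove [vsjo] add [cqc,jwh,mndd] -> 15 lines: kqs qwty vqkbg cqc jwh mndd yqwba plb aoj dwt ggt uovat fmna glol dkvdt
Hunk 5: at line 2 remove [cqc,jwh,mndd] add [zwszr,lnxyf] -> 14 lines: kqs qwty vqkbg zwszr lnxyf yqwba plb aoj dwt ggt uovat fmna glol dkvdt
Final line count: 14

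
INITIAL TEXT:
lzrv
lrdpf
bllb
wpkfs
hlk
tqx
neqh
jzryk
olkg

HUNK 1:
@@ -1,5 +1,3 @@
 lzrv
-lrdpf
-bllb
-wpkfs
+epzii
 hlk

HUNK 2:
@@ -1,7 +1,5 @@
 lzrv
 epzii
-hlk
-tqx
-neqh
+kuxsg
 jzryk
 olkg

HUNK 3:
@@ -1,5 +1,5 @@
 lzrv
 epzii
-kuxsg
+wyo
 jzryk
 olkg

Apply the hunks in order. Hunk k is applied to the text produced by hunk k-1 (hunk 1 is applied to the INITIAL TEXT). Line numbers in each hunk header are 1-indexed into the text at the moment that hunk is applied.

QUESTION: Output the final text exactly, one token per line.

Hunk 1: at line 1 remove [lrdpf,bllb,wpkfs] add [epzii] -> 7 lines: lzrv epzii hlk tqx neqh jzryk olkg
Hunk 2: at line 1 remove [hlk,tqx,neqh] add [kuxsg] -> 5 lines: lzrv epzii kuxsg jzryk olkg
Hunk 3: at line 1 remove [kuxsg] add [wyo] -> 5 lines: lzrv epzii wyo jzryk olkg

Answer: lzrv
epzii
wyo
jzryk
olkg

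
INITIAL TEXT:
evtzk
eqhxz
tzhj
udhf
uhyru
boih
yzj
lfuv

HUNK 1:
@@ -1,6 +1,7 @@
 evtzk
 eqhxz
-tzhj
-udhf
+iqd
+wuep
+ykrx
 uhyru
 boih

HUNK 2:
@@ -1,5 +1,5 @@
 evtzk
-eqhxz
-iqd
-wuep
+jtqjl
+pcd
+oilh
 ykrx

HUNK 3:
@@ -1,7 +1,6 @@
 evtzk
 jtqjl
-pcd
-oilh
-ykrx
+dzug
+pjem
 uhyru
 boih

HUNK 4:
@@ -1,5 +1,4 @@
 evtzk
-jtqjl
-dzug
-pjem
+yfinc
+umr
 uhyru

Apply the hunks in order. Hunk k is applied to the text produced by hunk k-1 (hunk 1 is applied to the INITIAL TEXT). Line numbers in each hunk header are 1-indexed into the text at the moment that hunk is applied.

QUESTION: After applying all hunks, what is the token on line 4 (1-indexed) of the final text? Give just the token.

Answer: uhyru

Derivation:
Hunk 1: at line 1 remove [tzhj,udhf] add [iqd,wuep,ykrx] -> 9 lines: evtzk eqhxz iqd wuep ykrx uhyru boih yzj lfuv
Hunk 2: at line 1 remove [eqhxz,iqd,wuep] add [jtqjl,pcd,oilh] -> 9 lines: evtzk jtqjl pcd oilh ykrx uhyru boih yzj lfuv
Hunk 3: at line 1 remove [pcd,oilh,ykrx] add [dzug,pjem] -> 8 lines: evtzk jtqjl dzug pjem uhyru boih yzj lfuv
Hunk 4: at line 1 remove [jtqjl,dzug,pjem] add [yfinc,umr] -> 7 lines: evtzk yfinc umr uhyru boih yzj lfuv
Final line 4: uhyru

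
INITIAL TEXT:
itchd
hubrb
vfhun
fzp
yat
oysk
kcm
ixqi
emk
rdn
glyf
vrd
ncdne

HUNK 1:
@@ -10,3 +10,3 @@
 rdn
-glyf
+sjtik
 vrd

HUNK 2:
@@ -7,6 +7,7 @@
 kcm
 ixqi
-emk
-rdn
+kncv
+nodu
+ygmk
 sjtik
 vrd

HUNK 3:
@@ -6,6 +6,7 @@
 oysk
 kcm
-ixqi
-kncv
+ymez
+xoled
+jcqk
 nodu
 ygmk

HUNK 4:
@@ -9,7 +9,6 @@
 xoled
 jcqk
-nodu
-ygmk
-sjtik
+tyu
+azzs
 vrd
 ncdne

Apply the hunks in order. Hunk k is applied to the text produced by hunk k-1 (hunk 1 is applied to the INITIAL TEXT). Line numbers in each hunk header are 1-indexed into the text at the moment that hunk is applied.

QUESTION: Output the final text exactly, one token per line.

Answer: itchd
hubrb
vfhun
fzp
yat
oysk
kcm
ymez
xoled
jcqk
tyu
azzs
vrd
ncdne

Derivation:
Hunk 1: at line 10 remove [glyf] add [sjtik] -> 13 lines: itchd hubrb vfhun fzp yat oysk kcm ixqi emk rdn sjtik vrd ncdne
Hunk 2: at line 7 remove [emk,rdn] add [kncv,nodu,ygmk] -> 14 lines: itchd hubrb vfhun fzp yat oysk kcm ixqi kncv nodu ygmk sjtik vrd ncdne
Hunk 3: at line 6 remove [ixqi,kncv] add [ymez,xoled,jcqk] -> 15 lines: itchd hubrb vfhun fzp yat oysk kcm ymez xoled jcqk nodu ygmk sjtik vrd ncdne
Hunk 4: at line 9 remove [nodu,ygmk,sjtik] add [tyu,azzs] -> 14 lines: itchd hubrb vfhun fzp yat oysk kcm ymez xoled jcqk tyu azzs vrd ncdne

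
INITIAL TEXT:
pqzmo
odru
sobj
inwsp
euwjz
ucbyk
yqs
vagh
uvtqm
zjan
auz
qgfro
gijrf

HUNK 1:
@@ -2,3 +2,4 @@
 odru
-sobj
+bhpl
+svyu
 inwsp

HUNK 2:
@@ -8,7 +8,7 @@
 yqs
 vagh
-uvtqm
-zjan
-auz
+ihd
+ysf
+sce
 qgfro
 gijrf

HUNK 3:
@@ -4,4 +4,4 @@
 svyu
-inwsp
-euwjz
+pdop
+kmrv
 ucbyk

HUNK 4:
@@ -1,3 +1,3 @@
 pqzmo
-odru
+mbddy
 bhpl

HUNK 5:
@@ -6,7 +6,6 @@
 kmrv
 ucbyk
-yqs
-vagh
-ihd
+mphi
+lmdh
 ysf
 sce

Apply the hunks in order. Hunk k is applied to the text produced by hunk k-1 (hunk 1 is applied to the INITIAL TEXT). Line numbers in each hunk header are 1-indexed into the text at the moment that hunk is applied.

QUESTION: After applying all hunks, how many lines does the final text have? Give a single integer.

Hunk 1: at line 2 remove [sobj] add [bhpl,svyu] -> 14 lines: pqzmo odru bhpl svyu inwsp euwjz ucbyk yqs vagh uvtqm zjan auz qgfro gijrf
Hunk 2: at line 8 remove [uvtqm,zjan,auz] add [ihd,ysf,sce] -> 14 lines: pqzmo odru bhpl svyu inwsp euwjz ucbyk yqs vagh ihd ysf sce qgfro gijrf
Hunk 3: at line 4 remove [inwsp,euwjz] add [pdop,kmrv] -> 14 lines: pqzmo odru bhpl svyu pdop kmrv ucbyk yqs vagh ihd ysf sce qgfro gijrf
Hunk 4: at line 1 remove [odru] add [mbddy] -> 14 lines: pqzmo mbddy bhpl svyu pdop kmrv ucbyk yqs vagh ihd ysf sce qgfro gijrf
Hunk 5: at line 6 remove [yqs,vagh,ihd] add [mphi,lmdh] -> 13 lines: pqzmo mbddy bhpl svyu pdop kmrv ucbyk mphi lmdh ysf sce qgfro gijrf
Final line count: 13

Answer: 13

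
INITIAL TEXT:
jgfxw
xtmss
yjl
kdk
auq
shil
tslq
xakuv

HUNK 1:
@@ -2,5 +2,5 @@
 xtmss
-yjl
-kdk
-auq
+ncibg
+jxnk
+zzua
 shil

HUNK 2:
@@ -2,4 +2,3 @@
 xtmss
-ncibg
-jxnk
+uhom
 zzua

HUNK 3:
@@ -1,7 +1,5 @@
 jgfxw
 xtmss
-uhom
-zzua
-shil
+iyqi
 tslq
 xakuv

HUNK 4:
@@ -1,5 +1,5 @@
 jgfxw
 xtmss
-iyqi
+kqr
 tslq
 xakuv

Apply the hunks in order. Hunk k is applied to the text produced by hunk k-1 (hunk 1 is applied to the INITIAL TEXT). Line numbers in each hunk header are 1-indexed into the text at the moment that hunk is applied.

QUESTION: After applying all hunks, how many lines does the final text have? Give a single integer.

Answer: 5

Derivation:
Hunk 1: at line 2 remove [yjl,kdk,auq] add [ncibg,jxnk,zzua] -> 8 lines: jgfxw xtmss ncibg jxnk zzua shil tslq xakuv
Hunk 2: at line 2 remove [ncibg,jxnk] add [uhom] -> 7 lines: jgfxw xtmss uhom zzua shil tslq xakuv
Hunk 3: at line 1 remove [uhom,zzua,shil] add [iyqi] -> 5 lines: jgfxw xtmss iyqi tslq xakuv
Hunk 4: at line 1 remove [iyqi] add [kqr] -> 5 lines: jgfxw xtmss kqr tslq xakuv
Final line count: 5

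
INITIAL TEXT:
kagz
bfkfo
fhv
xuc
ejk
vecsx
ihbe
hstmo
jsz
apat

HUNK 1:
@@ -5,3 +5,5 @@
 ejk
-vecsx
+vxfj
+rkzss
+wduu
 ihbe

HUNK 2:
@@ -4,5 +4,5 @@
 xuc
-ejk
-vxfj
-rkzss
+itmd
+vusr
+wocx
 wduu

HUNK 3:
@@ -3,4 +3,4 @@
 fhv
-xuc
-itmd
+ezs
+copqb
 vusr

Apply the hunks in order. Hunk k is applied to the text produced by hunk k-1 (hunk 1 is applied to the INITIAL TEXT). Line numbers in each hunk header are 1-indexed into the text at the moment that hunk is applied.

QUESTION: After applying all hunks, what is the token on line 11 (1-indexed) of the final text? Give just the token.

Answer: jsz

Derivation:
Hunk 1: at line 5 remove [vecsx] add [vxfj,rkzss,wduu] -> 12 lines: kagz bfkfo fhv xuc ejk vxfj rkzss wduu ihbe hstmo jsz apat
Hunk 2: at line 4 remove [ejk,vxfj,rkzss] add [itmd,vusr,wocx] -> 12 lines: kagz bfkfo fhv xuc itmd vusr wocx wduu ihbe hstmo jsz apat
Hunk 3: at line 3 remove [xuc,itmd] add [ezs,copqb] -> 12 lines: kagz bfkfo fhv ezs copqb vusr wocx wduu ihbe hstmo jsz apat
Final line 11: jsz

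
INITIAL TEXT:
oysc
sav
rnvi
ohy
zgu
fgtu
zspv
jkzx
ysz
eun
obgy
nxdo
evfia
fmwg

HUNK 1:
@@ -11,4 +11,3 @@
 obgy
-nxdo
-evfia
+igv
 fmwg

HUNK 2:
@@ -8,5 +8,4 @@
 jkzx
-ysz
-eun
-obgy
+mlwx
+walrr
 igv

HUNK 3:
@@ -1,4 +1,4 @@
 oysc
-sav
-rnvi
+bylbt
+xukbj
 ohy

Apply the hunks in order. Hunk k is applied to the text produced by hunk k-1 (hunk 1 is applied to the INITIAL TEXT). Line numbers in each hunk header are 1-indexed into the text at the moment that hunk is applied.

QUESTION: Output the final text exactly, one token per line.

Answer: oysc
bylbt
xukbj
ohy
zgu
fgtu
zspv
jkzx
mlwx
walrr
igv
fmwg

Derivation:
Hunk 1: at line 11 remove [nxdo,evfia] add [igv] -> 13 lines: oysc sav rnvi ohy zgu fgtu zspv jkzx ysz eun obgy igv fmwg
Hunk 2: at line 8 remove [ysz,eun,obgy] add [mlwx,walrr] -> 12 lines: oysc sav rnvi ohy zgu fgtu zspv jkzx mlwx walrr igv fmwg
Hunk 3: at line 1 remove [sav,rnvi] add [bylbt,xukbj] -> 12 lines: oysc bylbt xukbj ohy zgu fgtu zspv jkzx mlwx walrr igv fmwg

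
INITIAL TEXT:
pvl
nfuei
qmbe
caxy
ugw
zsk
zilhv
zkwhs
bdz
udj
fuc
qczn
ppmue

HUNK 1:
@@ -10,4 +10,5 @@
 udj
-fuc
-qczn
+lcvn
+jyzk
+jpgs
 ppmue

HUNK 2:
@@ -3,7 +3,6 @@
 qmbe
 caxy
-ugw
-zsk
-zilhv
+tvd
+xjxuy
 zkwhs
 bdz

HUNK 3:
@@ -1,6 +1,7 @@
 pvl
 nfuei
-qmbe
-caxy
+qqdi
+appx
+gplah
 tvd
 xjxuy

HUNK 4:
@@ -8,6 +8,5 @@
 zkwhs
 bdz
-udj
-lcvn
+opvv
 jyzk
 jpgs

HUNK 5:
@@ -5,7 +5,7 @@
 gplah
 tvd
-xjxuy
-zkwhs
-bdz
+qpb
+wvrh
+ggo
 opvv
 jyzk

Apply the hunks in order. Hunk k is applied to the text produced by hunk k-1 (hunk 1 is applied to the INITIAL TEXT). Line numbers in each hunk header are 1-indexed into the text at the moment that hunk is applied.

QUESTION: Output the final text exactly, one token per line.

Hunk 1: at line 10 remove [fuc,qczn] add [lcvn,jyzk,jpgs] -> 14 lines: pvl nfuei qmbe caxy ugw zsk zilhv zkwhs bdz udj lcvn jyzk jpgs ppmue
Hunk 2: at line 3 remove [ugw,zsk,zilhv] add [tvd,xjxuy] -> 13 lines: pvl nfuei qmbe caxy tvd xjxuy zkwhs bdz udj lcvn jyzk jpgs ppmue
Hunk 3: at line 1 remove [qmbe,caxy] add [qqdi,appx,gplah] -> 14 lines: pvl nfuei qqdi appx gplah tvd xjxuy zkwhs bdz udj lcvn jyzk jpgs ppmue
Hunk 4: at line 8 remove [udj,lcvn] add [opvv] -> 13 lines: pvl nfuei qqdi appx gplah tvd xjxuy zkwhs bdz opvv jyzk jpgs ppmue
Hunk 5: at line 5 remove [xjxuy,zkwhs,bdz] add [qpb,wvrh,ggo] -> 13 lines: pvl nfuei qqdi appx gplah tvd qpb wvrh ggo opvv jyzk jpgs ppmue

Answer: pvl
nfuei
qqdi
appx
gplah
tvd
qpb
wvrh
ggo
opvv
jyzk
jpgs
ppmue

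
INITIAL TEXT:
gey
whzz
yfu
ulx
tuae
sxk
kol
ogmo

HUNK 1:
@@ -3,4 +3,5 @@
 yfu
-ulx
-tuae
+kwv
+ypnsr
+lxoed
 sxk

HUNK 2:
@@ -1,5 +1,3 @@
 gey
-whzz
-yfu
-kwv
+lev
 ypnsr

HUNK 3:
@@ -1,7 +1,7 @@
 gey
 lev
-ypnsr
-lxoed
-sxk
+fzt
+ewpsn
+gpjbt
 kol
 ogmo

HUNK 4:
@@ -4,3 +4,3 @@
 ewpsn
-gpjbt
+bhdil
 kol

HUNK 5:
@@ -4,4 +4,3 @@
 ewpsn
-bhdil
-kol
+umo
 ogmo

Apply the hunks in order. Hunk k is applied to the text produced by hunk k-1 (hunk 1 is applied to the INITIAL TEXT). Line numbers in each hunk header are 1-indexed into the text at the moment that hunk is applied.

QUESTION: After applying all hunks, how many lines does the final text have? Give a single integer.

Answer: 6

Derivation:
Hunk 1: at line 3 remove [ulx,tuae] add [kwv,ypnsr,lxoed] -> 9 lines: gey whzz yfu kwv ypnsr lxoed sxk kol ogmo
Hunk 2: at line 1 remove [whzz,yfu,kwv] add [lev] -> 7 lines: gey lev ypnsr lxoed sxk kol ogmo
Hunk 3: at line 1 remove [ypnsr,lxoed,sxk] add [fzt,ewpsn,gpjbt] -> 7 lines: gey lev fzt ewpsn gpjbt kol ogmo
Hunk 4: at line 4 remove [gpjbt] add [bhdil] -> 7 lines: gey lev fzt ewpsn bhdil kol ogmo
Hunk 5: at line 4 remove [bhdil,kol] add [umo] -> 6 lines: gey lev fzt ewpsn umo ogmo
Final line count: 6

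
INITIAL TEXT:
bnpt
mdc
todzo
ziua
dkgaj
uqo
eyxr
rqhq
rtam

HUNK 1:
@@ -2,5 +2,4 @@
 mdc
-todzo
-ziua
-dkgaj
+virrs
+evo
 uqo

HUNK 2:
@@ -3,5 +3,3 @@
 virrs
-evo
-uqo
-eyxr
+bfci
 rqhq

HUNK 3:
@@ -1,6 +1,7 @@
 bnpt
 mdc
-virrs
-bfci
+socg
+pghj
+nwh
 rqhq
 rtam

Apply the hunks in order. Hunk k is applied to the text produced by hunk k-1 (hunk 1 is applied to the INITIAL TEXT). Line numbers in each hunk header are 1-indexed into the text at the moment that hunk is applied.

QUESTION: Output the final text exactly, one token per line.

Answer: bnpt
mdc
socg
pghj
nwh
rqhq
rtam

Derivation:
Hunk 1: at line 2 remove [todzo,ziua,dkgaj] add [virrs,evo] -> 8 lines: bnpt mdc virrs evo uqo eyxr rqhq rtam
Hunk 2: at line 3 remove [evo,uqo,eyxr] add [bfci] -> 6 lines: bnpt mdc virrs bfci rqhq rtam
Hunk 3: at line 1 remove [virrs,bfci] add [socg,pghj,nwh] -> 7 lines: bnpt mdc socg pghj nwh rqhq rtam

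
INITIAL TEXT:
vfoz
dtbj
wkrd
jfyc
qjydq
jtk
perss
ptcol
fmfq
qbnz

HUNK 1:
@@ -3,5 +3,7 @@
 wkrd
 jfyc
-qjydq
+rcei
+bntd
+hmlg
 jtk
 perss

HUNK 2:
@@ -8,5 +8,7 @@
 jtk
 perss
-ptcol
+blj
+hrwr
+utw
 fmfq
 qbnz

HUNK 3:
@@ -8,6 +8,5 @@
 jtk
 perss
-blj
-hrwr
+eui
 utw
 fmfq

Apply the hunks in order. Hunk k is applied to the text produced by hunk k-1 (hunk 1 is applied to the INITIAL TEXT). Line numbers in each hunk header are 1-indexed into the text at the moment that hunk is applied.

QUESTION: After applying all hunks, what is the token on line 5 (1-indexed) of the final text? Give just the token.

Answer: rcei

Derivation:
Hunk 1: at line 3 remove [qjydq] add [rcei,bntd,hmlg] -> 12 lines: vfoz dtbj wkrd jfyc rcei bntd hmlg jtk perss ptcol fmfq qbnz
Hunk 2: at line 8 remove [ptcol] add [blj,hrwr,utw] -> 14 lines: vfoz dtbj wkrd jfyc rcei bntd hmlg jtk perss blj hrwr utw fmfq qbnz
Hunk 3: at line 8 remove [blj,hrwr] add [eui] -> 13 lines: vfoz dtbj wkrd jfyc rcei bntd hmlg jtk perss eui utw fmfq qbnz
Final line 5: rcei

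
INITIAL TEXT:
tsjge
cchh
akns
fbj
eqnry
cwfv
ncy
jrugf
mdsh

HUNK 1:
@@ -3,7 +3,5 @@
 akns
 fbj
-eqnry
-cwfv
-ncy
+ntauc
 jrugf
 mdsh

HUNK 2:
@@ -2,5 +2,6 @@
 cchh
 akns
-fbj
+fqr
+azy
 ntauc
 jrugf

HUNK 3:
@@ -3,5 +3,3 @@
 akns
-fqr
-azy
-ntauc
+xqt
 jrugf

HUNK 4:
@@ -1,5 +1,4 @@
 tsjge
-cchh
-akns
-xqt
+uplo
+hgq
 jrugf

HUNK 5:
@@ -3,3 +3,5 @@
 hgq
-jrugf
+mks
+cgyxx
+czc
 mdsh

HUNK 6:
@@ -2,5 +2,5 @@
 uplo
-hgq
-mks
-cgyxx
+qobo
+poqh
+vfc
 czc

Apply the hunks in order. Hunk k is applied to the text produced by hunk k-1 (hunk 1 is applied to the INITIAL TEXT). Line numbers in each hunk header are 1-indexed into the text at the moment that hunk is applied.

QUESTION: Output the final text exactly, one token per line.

Answer: tsjge
uplo
qobo
poqh
vfc
czc
mdsh

Derivation:
Hunk 1: at line 3 remove [eqnry,cwfv,ncy] add [ntauc] -> 7 lines: tsjge cchh akns fbj ntauc jrugf mdsh
Hunk 2: at line 2 remove [fbj] add [fqr,azy] -> 8 lines: tsjge cchh akns fqr azy ntauc jrugf mdsh
Hunk 3: at line 3 remove [fqr,azy,ntauc] add [xqt] -> 6 lines: tsjge cchh akns xqt jrugf mdsh
Hunk 4: at line 1 remove [cchh,akns,xqt] add [uplo,hgq] -> 5 lines: tsjge uplo hgq jrugf mdsh
Hunk 5: at line 3 remove [jrugf] add [mks,cgyxx,czc] -> 7 lines: tsjge uplo hgq mks cgyxx czc mdsh
Hunk 6: at line 2 remove [hgq,mks,cgyxx] add [qobo,poqh,vfc] -> 7 lines: tsjge uplo qobo poqh vfc czc mdsh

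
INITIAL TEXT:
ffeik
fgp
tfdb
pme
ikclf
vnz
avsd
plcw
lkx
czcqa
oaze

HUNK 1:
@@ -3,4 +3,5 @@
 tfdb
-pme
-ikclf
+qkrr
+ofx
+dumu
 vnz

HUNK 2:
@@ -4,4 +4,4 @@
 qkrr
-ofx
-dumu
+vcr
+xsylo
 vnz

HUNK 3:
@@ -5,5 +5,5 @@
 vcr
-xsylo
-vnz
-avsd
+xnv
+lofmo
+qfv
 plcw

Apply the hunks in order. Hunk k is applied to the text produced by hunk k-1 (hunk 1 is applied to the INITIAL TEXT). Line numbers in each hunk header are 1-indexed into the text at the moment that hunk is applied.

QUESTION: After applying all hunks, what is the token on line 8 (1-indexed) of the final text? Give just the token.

Hunk 1: at line 3 remove [pme,ikclf] add [qkrr,ofx,dumu] -> 12 lines: ffeik fgp tfdb qkrr ofx dumu vnz avsd plcw lkx czcqa oaze
Hunk 2: at line 4 remove [ofx,dumu] add [vcr,xsylo] -> 12 lines: ffeik fgp tfdb qkrr vcr xsylo vnz avsd plcw lkx czcqa oaze
Hunk 3: at line 5 remove [xsylo,vnz,avsd] add [xnv,lofmo,qfv] -> 12 lines: ffeik fgp tfdb qkrr vcr xnv lofmo qfv plcw lkx czcqa oaze
Final line 8: qfv

Answer: qfv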